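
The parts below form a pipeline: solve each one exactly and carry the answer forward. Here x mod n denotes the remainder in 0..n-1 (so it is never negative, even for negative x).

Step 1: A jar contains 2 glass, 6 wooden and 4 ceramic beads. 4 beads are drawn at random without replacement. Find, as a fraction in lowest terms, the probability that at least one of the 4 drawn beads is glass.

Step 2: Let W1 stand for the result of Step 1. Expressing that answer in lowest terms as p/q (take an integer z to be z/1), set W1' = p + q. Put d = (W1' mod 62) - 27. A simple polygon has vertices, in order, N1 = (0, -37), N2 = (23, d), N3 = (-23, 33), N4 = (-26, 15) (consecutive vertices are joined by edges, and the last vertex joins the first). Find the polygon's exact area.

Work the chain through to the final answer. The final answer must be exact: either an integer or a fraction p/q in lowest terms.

1830

Step 1: total draws C(12,4) = 495; complement C(10,4) = 210; favorable 495 - 210 = 285; P = 19/33; answer 19/33
Step 2: W1 = 19/33; threaded value p + q = 52; d = 25; cross terms: (0*25 - 23*-37)=851, (23*33 - -23*25)=1334, (-23*15 - -26*33)=513, (-26*-37 - 0*15)=962; twice the area = |3660| = 3660; area = 1830; answer 1830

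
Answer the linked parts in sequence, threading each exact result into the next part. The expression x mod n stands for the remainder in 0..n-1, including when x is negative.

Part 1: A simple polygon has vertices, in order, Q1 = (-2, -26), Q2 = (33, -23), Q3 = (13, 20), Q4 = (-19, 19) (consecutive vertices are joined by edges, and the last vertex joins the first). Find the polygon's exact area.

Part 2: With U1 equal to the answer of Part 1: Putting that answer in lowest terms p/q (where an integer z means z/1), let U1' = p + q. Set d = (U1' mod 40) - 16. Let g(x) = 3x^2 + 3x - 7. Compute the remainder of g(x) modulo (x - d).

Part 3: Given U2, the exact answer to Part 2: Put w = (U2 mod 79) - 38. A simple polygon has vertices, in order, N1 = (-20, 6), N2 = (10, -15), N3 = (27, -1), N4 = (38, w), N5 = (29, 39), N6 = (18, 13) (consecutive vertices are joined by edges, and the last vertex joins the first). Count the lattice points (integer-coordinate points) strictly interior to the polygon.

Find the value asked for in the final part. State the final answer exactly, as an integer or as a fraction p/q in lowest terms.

Part 1: cross terms: (-2*-23 - 33*-26)=904, (33*20 - 13*-23)=959, (13*19 - -19*20)=627, (-19*-26 - -2*19)=532; twice the area = |3022| = 3022; area = 1511; answer 1511
Part 2: U1 = 1511; threaded value p + q = 1512; d = 16; remainder = value at the root: 3*(16)^2 + 3*(16)^1 - 7 = (768) + (48) + (-7) = 809; answer 809
Part 3: U2 = 809; w = -19; cross terms: (-20*-15 - 10*6)=240, (10*-1 - 27*-15)=395, (27*-19 - 38*-1)=-475, (38*39 - 29*-19)=2033, (29*13 - 18*39)=-325, (18*6 - -20*13)=368; twice the area = |2236| = 2236; area = 1118; boundary points = 3 + 1 + 1 + 1 + 1 + 1 = 8; strictly interior points = area - boundary/2 + 1 = 1115; answer 1115

1115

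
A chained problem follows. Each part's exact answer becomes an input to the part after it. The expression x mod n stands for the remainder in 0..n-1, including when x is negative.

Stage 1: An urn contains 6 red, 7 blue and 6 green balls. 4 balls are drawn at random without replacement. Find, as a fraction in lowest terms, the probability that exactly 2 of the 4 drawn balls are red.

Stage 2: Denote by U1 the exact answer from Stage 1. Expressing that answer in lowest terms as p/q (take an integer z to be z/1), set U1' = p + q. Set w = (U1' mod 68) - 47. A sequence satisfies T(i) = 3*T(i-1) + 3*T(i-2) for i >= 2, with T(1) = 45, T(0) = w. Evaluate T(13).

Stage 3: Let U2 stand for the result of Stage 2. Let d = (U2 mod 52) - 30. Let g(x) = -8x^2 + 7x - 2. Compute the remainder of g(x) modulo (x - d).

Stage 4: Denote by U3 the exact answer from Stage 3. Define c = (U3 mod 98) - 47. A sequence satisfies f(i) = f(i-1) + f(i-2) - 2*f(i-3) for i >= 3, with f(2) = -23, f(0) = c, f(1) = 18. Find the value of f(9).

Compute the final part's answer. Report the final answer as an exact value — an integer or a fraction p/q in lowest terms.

299

Stage 1: total draws C(19,4) = 3876; favorable C(6,2)*C(13,2) = 1170; P = 195/646; answer 195/646
Stage 2: U1 = 195/646; threaded value p + q = 841; w = -22; T(2) = 3*(45) + 3*(-22) = 69; iterating: T(2)=69, T(3)=342, T(4)=1233, T(5)=4725, T(6)=17874, T(7)=67797, T(8)=257013, T(9)=974430, T(10)=3694329, T(11)=14006277, T(12)=53101818, T(13)=201324285; answer 201324285
Stage 3: U2 = 201324285; d = 15; remainder = value at the root: -8*(15)^2 + 7*(15)^1 - 2 = (-1800) + (105) + (-2) = -1697; answer -1697
Stage 4: U3 = -1697; c = 20; f(3) = 1*(-23) + 1*(18) - 2*(20) = -45; iterating: f(3)=-45, f(4)=-104, f(5)=-103, f(6)=-117, f(7)=-12, f(8)=77, f(9)=299; answer 299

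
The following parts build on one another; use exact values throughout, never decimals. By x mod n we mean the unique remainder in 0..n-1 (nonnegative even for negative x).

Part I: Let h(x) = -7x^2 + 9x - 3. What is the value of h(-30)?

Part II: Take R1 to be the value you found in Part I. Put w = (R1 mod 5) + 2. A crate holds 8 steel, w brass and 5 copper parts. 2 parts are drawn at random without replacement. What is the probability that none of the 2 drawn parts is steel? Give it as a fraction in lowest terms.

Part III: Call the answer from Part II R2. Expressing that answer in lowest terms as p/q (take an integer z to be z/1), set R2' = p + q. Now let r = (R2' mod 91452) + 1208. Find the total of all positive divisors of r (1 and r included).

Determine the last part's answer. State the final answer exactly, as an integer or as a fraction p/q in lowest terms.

Part I: -7*(-30)^2 + 9*(-30)^1 - 3 = (-6300) + (-270) + (-3) = -6573; answer -6573
Part II: R1 = -6573; w = 4; total draws C(17,2) = 136; favorable C(9,2) = 36; P = 9/34; answer 9/34
Part III: R2 = 9/34; threaded value p + q = 43; r = 1251; 1251 = 3^2 * 139; sigma = (1 + 3 + 9) * (1 + 139) = 13 * 140 = 1820; answer 1820

1820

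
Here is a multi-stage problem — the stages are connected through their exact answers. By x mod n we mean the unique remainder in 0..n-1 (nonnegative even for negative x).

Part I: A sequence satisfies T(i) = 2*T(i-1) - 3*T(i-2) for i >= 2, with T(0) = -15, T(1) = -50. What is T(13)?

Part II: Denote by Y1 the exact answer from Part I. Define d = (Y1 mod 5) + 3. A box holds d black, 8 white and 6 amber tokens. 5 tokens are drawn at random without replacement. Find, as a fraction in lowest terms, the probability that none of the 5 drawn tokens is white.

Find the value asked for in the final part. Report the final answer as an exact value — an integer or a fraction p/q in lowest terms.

Part I: T(2) = 2*(-50) - 3*(-15) = -55; iterating: T(2)=-55, T(3)=40, T(4)=245, T(5)=370, T(6)=5, T(7)=-1100, T(8)=-2215, T(9)=-1130, T(10)=4385, T(11)=12160, T(12)=11165, T(13)=-14150; answer -14150
Part II: Y1 = -14150; d = 3; total draws C(17,5) = 6188; favorable C(9,5) = 126; P = 9/442; answer 9/442

9/442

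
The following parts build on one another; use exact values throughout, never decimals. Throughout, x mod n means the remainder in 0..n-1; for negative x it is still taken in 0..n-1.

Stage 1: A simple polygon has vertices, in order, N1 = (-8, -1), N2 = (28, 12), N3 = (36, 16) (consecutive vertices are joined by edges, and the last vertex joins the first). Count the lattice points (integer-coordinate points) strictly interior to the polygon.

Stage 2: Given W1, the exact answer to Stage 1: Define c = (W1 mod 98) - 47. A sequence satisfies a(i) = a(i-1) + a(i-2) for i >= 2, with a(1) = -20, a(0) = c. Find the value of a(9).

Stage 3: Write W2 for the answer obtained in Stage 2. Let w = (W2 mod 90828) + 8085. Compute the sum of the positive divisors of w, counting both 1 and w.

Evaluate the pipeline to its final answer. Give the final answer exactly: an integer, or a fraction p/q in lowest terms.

183060

Stage 1: cross terms: (-8*12 - 28*-1)=-68, (28*16 - 36*12)=16, (36*-1 - -8*16)=92; twice the area = |40| = 40; area = 20; boundary points = 1 + 4 + 1 = 6; strictly interior points = area - boundary/2 + 1 = 18; answer 18
Stage 2: W1 = 18; c = -29; a(2) = 1*(-20) + 1*(-29) = -49; iterating: a(2)=-49, a(3)=-69, a(4)=-118, a(5)=-187, a(6)=-305, a(7)=-492, a(8)=-797, a(9)=-1289; answer -1289
Stage 3: W2 = -1289; w = 97624; 97624 = 2^3 * 12203; sigma = (1 + 2 + 4 + 8) * (1 + 12203) = 15 * 12204 = 183060; answer 183060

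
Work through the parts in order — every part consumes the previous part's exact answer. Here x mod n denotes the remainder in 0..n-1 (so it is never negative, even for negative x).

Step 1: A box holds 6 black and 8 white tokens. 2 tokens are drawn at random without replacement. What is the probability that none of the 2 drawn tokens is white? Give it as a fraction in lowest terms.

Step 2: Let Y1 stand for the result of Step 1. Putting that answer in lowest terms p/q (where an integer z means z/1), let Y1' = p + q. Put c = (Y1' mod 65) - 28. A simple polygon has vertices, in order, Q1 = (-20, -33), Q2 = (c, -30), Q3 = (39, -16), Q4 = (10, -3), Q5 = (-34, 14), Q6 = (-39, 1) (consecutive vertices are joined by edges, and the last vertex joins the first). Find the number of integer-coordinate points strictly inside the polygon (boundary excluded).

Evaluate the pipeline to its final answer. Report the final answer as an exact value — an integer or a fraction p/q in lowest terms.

1942

Step 1: total draws C(14,2) = 91; favorable C(6,2) = 15; P = 15/91; answer 15/91
Step 2: Y1 = 15/91; threaded value p + q = 106; c = 13; cross terms: (-20*-30 - 13*-33)=1029, (13*-16 - 39*-30)=962, (39*-3 - 10*-16)=43, (10*14 - -34*-3)=38, (-34*1 - -39*14)=512, (-39*-33 - -20*1)=1307; twice the area = |3891| = 3891; area = 3891/2; boundary points = 3 + 2 + 1 + 1 + 1 + 1 = 9; strictly interior points = area - boundary/2 + 1 = 1942; answer 1942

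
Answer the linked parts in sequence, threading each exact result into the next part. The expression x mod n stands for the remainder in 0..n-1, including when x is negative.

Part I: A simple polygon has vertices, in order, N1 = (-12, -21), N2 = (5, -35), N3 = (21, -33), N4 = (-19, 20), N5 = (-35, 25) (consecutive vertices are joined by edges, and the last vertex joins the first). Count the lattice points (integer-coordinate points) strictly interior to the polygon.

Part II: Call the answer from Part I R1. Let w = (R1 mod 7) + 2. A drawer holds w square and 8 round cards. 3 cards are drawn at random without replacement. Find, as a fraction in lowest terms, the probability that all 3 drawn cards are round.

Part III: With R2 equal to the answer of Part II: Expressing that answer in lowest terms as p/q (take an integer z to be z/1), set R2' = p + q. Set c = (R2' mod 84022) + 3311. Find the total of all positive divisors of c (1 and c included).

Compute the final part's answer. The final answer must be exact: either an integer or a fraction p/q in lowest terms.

4992

Part I: cross terms: (-12*-35 - 5*-21)=525, (5*-33 - 21*-35)=570, (21*20 - -19*-33)=-207, (-19*25 - -35*20)=225, (-35*-21 - -12*25)=1035; twice the area = |2148| = 2148; area = 1074; boundary points = 1 + 2 + 1 + 1 + 23 = 28; strictly interior points = area - boundary/2 + 1 = 1061; answer 1061
Part II: R1 = 1061; w = 6; total draws C(14,3) = 364; favorable C(8,3) = 56; P = 2/13; answer 2/13
Part III: R2 = 2/13; threaded value p + q = 15; c = 3326; 3326 = 2 * 1663; sigma = (1 + 2) * (1 + 1663) = 3 * 1664 = 4992; answer 4992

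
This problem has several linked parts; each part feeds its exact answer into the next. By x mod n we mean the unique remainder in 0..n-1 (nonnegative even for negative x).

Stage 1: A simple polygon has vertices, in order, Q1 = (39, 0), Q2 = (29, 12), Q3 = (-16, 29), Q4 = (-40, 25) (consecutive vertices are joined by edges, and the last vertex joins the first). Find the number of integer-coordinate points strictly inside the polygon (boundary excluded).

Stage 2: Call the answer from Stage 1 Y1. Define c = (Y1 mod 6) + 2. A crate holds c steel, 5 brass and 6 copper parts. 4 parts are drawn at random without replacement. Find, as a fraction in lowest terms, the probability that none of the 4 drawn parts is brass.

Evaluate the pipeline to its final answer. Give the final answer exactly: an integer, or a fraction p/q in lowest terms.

99/476

Stage 1: cross terms: (39*12 - 29*0)=468, (29*29 - -16*12)=1033, (-16*25 - -40*29)=760, (-40*0 - 39*25)=-975; twice the area = |1286| = 1286; area = 643; boundary points = 2 + 1 + 4 + 1 = 8; strictly interior points = area - boundary/2 + 1 = 640; answer 640
Stage 2: Y1 = 640; c = 6; total draws C(17,4) = 2380; favorable C(12,4) = 495; P = 99/476; answer 99/476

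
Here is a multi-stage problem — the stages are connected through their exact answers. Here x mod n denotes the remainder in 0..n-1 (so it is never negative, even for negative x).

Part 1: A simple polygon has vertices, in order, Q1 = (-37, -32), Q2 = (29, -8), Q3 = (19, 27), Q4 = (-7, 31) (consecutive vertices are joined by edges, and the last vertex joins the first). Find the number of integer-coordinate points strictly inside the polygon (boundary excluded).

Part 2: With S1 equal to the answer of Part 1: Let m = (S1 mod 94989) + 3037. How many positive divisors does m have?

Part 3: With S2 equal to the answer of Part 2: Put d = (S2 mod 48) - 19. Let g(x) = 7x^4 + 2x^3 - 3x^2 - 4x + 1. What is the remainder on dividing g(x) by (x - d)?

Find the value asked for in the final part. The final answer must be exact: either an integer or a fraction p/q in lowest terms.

Part 1: cross terms: (-37*-8 - 29*-32)=1224, (29*27 - 19*-8)=935, (19*31 - -7*27)=778, (-7*-32 - -37*31)=1371; twice the area = |4308| = 4308; area = 2154; boundary points = 6 + 5 + 2 + 3 = 16; strictly interior points = area - boundary/2 + 1 = 2147; answer 2147
Part 2: S1 = 2147; m = 5184; 5184 = 2^6 * 3^4; number of divisors = (6+1) * (4+1) = 35; answer 35
Part 3: S2 = 35; d = 16; remainder = value at the root: 7*(16)^4 + 2*(16)^3 - 3*(16)^2 - 4*(16)^1 + 1 = (458752) + (8192) + (-768) + (-64) + (1) = 466113; answer 466113

466113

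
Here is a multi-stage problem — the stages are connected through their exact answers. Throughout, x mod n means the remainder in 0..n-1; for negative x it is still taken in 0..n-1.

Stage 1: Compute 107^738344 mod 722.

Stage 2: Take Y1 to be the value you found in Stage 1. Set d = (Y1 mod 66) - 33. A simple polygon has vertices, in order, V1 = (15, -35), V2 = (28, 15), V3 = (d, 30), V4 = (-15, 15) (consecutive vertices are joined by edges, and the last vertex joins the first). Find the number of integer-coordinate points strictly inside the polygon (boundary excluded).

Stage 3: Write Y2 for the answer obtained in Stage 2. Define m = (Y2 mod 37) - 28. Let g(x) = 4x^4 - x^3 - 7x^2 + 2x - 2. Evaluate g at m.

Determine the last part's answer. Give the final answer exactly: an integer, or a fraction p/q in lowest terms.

16430

Stage 1: squarings mod 722: 107^1=107, 107^2=619, 107^4=501, 107^8=467, 107^16=45, 107^32=581, 107^64=387, 107^128=315, 107^256=311, 107^512=695, 107^1024=7, 107^2048=49, 107^4096=235, 107^8192=353, 107^16384=425, 107^32768=125, 107^65536=463, 107^131072=657, 107^262144=615, 107^524288=619; 107^738344 = 107^8 * 107^32 * 107^1024 * 107^16384 * 107^65536 * 107^131072 * 107^524288 = 87 (mod 722); answer 87
Stage 2: Y1 = 87; d = -12; cross terms: (15*15 - 28*-35)=1205, (28*30 - -12*15)=1020, (-12*15 - -15*30)=270, (-15*-35 - 15*15)=300; twice the area = |2795| = 2795; area = 2795/2; boundary points = 1 + 5 + 3 + 10 = 19; strictly interior points = area - boundary/2 + 1 = 1389; answer 1389
Stage 3: Y2 = 1389; m = -8; 4*(-8)^4 - 1*(-8)^3 - 7*(-8)^2 + 2*(-8)^1 - 2 = (16384) + (512) + (-448) + (-16) + (-2) = 16430; answer 16430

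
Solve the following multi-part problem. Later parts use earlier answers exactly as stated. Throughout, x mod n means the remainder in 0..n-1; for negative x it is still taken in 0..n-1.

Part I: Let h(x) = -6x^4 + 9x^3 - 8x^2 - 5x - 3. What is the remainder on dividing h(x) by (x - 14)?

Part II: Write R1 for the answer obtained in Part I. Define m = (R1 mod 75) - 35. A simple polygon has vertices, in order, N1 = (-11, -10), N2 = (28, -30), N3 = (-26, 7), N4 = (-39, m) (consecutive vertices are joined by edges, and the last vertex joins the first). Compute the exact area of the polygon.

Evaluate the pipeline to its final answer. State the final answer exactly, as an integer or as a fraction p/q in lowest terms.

Part I: remainder = value at the root: -6*(14)^4 + 9*(14)^3 - 8*(14)^2 - 5*(14)^1 - 3 = (-230496) + (24696) + (-1568) + (-70) + (-3) = -207441; answer -207441
Part II: R1 = -207441; m = -26; cross terms: (-11*-30 - 28*-10)=610, (28*7 - -26*-30)=-584, (-26*-26 - -39*7)=949, (-39*-10 - -11*-26)=104; twice the area = |1079| = 1079; area = 1079/2; answer 1079/2

1079/2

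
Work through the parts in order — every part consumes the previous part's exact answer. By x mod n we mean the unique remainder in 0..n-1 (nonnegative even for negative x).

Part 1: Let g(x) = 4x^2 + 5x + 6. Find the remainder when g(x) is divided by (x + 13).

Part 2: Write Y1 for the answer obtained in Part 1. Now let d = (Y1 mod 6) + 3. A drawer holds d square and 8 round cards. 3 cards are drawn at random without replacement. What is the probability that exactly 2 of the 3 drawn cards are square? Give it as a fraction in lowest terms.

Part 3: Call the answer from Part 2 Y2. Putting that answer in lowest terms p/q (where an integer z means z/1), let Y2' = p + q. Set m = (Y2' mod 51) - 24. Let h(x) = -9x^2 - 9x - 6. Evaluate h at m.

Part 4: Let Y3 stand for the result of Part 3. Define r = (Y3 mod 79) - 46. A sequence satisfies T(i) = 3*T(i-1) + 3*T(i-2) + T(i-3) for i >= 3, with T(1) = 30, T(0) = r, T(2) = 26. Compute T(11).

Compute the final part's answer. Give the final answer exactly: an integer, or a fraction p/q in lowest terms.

Part 1: remainder = value at the root: 4*(-13)^2 + 5*(-13)^1 + 6 = (676) + (-65) + (6) = 617; answer 617
Part 2: Y1 = 617; d = 8; total draws C(16,3) = 560; favorable C(8,2)*C(8,1) = 224; P = 2/5; answer 2/5
Part 3: Y2 = 2/5; threaded value p + q = 7; m = -17; -9*(-17)^2 - 9*(-17)^1 - 6 = (-2601) + (153) + (-6) = -2454; answer -2454
Part 4: Y3 = -2454; r = 28; T(3) = 3*(26) + 3*(30) + 1*(28) = 196; iterating: T(3)=196, T(4)=696, T(5)=2702, T(6)=10390, T(7)=39972, T(8)=153788, T(9)=591670, T(10)=2276346, T(11)=8757836; answer 8757836

8757836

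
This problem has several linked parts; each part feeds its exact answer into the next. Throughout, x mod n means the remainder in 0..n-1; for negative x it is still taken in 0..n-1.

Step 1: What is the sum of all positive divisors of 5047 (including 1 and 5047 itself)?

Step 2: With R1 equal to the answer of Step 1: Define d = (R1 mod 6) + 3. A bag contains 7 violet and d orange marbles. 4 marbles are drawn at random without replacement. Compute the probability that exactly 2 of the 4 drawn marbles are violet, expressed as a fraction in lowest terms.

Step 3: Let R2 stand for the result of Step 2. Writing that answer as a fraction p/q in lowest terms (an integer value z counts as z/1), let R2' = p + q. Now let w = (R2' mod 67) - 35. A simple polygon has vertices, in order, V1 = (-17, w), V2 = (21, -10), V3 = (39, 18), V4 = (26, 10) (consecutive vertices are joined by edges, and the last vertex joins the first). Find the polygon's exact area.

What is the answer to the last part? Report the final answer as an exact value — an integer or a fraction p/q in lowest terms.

460

Step 1: 5047 = 7^2 * 103; sigma = (1 + 7 + 49) * (1 + 103) = 57 * 104 = 5928; answer 5928
Step 2: R1 = 5928; d = 3; total draws C(10,4) = 210; favorable C(7,2)*C(3,2) = 63; P = 3/10; answer 3/10
Step 3: R2 = 3/10; threaded value p + q = 13; w = -22; cross terms: (-17*-10 - 21*-22)=632, (21*18 - 39*-10)=768, (39*10 - 26*18)=-78, (26*-22 - -17*10)=-402; twice the area = |920| = 920; area = 460; answer 460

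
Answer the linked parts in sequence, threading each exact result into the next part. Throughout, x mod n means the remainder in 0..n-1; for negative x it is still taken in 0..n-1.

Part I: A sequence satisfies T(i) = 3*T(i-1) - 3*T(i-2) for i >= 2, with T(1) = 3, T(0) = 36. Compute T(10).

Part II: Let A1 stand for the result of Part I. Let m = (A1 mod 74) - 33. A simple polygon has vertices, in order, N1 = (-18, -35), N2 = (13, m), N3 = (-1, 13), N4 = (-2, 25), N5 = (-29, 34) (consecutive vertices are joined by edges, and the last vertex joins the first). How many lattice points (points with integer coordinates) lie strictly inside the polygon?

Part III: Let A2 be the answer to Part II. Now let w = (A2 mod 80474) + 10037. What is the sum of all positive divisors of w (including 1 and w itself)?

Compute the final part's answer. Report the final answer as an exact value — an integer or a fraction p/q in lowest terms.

12292

Part I: T(2) = 3*(3) - 3*(36) = -99; iterating: T(2)=-99, T(3)=-306, T(4)=-621, T(5)=-945, T(6)=-972, T(7)=-81, T(8)=2673, T(9)=8262, T(10)=16767; answer 16767
Part II: A1 = 16767; m = 10; cross terms: (-18*10 - 13*-35)=275, (13*13 - -1*10)=179, (-1*25 - -2*13)=1, (-2*34 - -29*25)=657, (-29*-35 - -18*34)=1627; twice the area = |2739| = 2739; area = 2739/2; boundary points = 1 + 1 + 1 + 9 + 1 = 13; strictly interior points = area - boundary/2 + 1 = 1364; answer 1364
Part III: A2 = 1364; w = 11401; 11401 = 13 * 877; sigma = (1 + 13) * (1 + 877) = 14 * 878 = 12292; answer 12292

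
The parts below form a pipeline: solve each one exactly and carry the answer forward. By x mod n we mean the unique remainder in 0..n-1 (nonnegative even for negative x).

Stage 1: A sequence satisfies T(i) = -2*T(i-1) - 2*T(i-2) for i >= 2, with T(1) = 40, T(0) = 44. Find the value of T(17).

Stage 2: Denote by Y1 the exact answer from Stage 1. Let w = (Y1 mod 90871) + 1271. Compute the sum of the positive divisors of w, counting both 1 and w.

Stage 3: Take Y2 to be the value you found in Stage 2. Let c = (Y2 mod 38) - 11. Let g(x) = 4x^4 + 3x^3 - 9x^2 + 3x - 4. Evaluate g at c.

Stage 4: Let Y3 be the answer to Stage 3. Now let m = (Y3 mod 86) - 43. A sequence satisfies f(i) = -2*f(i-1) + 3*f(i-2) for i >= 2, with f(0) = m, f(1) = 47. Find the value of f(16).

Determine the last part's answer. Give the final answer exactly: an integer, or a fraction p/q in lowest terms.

Stage 1: T(2) = -2*(40) - 2*(44) = -168; iterating: T(2)=-168, T(3)=256, T(4)=-176, T(5)=-160, T(6)=672, T(7)=-1024, T(8)=704, T(9)=640, T(10)=-2688, T(11)=4096, T(12)=-2816, T(13)=-2560, T(14)=10752, T(15)=-16384, T(16)=11264, T(17)=10240; answer 10240
Stage 2: Y1 = 10240; w = 11511; 11511 = 3^2 * 1279; sigma = (1 + 3 + 9) * (1 + 1279) = 13 * 1280 = 16640; answer 16640
Stage 3: Y2 = 16640; c = 23; 4*(23)^4 + 3*(23)^3 - 9*(23)^2 + 3*(23)^1 - 4 = (1119364) + (36501) + (-4761) + (69) + (-4) = 1151169; answer 1151169
Stage 4: Y3 = 1151169; m = 16; f(2) = -2*(47) + 3*(16) = -46; iterating: f(2)=-46, f(3)=233, f(4)=-604, f(5)=1907, f(6)=-5626, f(7)=16973, f(8)=-50824, f(9)=152567, f(10)=-457606, f(11)=1372913, f(12)=-4118644, f(13)=12356027, f(14)=-37067986, f(15)=111204053, f(16)=-333612064; answer -333612064

-333612064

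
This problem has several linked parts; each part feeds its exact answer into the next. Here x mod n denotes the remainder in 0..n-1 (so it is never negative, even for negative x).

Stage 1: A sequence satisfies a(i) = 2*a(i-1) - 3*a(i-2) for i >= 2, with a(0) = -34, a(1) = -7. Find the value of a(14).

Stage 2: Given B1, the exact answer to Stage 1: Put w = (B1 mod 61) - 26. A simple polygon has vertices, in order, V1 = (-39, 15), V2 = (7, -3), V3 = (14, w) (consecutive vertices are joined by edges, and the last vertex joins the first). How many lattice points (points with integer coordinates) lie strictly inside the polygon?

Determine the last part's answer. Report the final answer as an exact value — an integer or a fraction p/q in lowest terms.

453

Stage 1: a(2) = 2*(-7) - 3*(-34) = 88; iterating: a(2)=88, a(3)=197, a(4)=130, a(5)=-331, a(6)=-1052, a(7)=-1111, a(8)=934, a(9)=5201, a(10)=7600, a(11)=-403, a(12)=-23606, a(13)=-46003, a(14)=-21188; answer -21188
Stage 2: B1 = -21188; w = 14; cross terms: (-39*-3 - 7*15)=12, (7*14 - 14*-3)=140, (14*15 - -39*14)=756; twice the area = |908| = 908; area = 454; boundary points = 2 + 1 + 1 = 4; strictly interior points = area - boundary/2 + 1 = 453; answer 453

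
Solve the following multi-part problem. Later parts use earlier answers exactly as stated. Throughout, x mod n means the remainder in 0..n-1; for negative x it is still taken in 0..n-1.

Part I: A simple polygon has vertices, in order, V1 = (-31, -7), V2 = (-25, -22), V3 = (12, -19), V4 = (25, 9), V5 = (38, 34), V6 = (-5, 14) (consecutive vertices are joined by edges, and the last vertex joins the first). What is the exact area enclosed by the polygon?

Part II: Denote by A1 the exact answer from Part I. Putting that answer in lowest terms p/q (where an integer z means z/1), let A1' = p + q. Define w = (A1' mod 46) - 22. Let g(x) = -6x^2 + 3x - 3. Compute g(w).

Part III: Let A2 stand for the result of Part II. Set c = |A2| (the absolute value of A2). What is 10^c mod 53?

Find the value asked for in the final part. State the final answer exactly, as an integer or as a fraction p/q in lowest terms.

13

Part I: cross terms: (-31*-22 - -25*-7)=507, (-25*-19 - 12*-22)=739, (12*9 - 25*-19)=583, (25*34 - 38*9)=508, (38*14 - -5*34)=702, (-5*-7 - -31*14)=469; twice the area = |3508| = 3508; area = 1754; answer 1754
Part II: A1 = 1754; threaded value p + q = 1755; w = -15; -6*(-15)^2 + 3*(-15)^1 - 3 = (-1350) + (-45) + (-3) = -1398; answer -1398
Part III: A2 = -1398; c = 1398; squarings mod 53: 10^1=10, 10^2=47, 10^4=36, 10^8=24, 10^16=46, 10^32=49, 10^64=16, 10^128=44, 10^256=28, 10^512=42, 10^1024=15; 10^1398 = 10^2 * 10^4 * 10^16 * 10^32 * 10^64 * 10^256 * 10^1024 = 13 (mod 53); answer 13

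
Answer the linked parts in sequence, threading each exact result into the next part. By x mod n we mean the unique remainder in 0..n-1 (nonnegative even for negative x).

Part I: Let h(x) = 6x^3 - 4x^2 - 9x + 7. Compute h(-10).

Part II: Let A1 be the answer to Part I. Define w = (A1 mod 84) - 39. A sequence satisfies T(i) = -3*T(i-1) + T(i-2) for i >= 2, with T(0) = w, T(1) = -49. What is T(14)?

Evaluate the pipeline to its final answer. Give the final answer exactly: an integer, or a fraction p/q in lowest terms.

Part I: 6*(-10)^3 - 4*(-10)^2 - 9*(-10)^1 + 7 = (-6000) + (-400) + (90) + (7) = -6303; answer -6303
Part II: A1 = -6303; w = 42; T(2) = -3*(-49) + 1*(42) = 189; iterating: T(2)=189, T(3)=-616, T(4)=2037, T(5)=-6727, T(6)=22218, T(7)=-73381, T(8)=242361, T(9)=-800464, T(10)=2643753, T(11)=-8731723, T(12)=28838922, T(13)=-95248489, T(14)=314584389; answer 314584389

314584389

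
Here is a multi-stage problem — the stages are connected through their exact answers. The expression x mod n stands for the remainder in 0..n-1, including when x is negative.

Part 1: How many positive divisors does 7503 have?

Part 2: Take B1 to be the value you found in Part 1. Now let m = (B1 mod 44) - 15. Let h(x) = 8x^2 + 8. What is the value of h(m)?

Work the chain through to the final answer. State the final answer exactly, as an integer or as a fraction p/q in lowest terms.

400

Part 1: 7503 = 3 * 41 * 61; number of divisors = (1+1) * (1+1) * (1+1) = 8; answer 8
Part 2: B1 = 8; m = -7; 8*(-7)^2 + 8 = (392) + (8) = 400; answer 400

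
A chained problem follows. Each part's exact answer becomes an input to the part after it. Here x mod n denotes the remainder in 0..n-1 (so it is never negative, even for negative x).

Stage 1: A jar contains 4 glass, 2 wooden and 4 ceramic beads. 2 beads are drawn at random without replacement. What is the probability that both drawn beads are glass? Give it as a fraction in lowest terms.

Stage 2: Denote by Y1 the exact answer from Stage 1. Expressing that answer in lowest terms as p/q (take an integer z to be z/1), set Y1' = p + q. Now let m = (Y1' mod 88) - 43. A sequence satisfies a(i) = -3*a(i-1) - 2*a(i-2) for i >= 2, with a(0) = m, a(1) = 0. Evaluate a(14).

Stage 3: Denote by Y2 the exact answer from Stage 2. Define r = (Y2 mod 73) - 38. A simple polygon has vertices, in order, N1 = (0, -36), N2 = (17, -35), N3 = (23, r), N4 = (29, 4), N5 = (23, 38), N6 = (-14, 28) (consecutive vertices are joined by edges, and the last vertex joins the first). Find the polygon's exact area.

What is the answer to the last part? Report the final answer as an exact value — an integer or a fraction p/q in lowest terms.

Stage 1: total draws C(10,2) = 45; favorable C(4,2) = 6; P = 2/15; answer 2/15
Stage 2: Y1 = 2/15; threaded value p + q = 17; m = -26; a(2) = -3*(0) - 2*(-26) = 52; iterating: a(2)=52, a(3)=-156, a(4)=364, a(5)=-780, a(6)=1612, a(7)=-3276, a(8)=6604, a(9)=-13260, a(10)=26572, a(11)=-53196, a(12)=106444, a(13)=-212940, a(14)=425932; answer 425932
Stage 3: Y2 = 425932; r = 12; cross terms: (0*-35 - 17*-36)=612, (17*12 - 23*-35)=1009, (23*4 - 29*12)=-256, (29*38 - 23*4)=1010, (23*28 - -14*38)=1176, (-14*-36 - 0*28)=504; twice the area = |4055| = 4055; area = 4055/2; answer 4055/2

4055/2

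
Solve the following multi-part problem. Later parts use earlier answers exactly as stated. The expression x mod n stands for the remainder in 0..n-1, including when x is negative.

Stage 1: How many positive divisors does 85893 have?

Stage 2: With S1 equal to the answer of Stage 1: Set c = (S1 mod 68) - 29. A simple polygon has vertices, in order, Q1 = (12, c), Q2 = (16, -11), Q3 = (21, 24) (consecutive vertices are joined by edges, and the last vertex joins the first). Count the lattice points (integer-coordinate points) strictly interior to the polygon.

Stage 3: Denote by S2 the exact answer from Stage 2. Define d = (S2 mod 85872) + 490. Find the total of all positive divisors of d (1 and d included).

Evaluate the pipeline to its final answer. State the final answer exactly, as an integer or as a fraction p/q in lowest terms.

Stage 1: 85893 = 3 * 28631; number of divisors = (1+1) * (1+1) = 4; answer 4
Stage 2: S1 = 4; c = -25; cross terms: (12*-11 - 16*-25)=268, (16*24 - 21*-11)=615, (21*-25 - 12*24)=-813; twice the area = |70| = 70; area = 35; boundary points = 2 + 5 + 1 = 8; strictly interior points = area - boundary/2 + 1 = 32; answer 32
Stage 3: S2 = 32; d = 522; 522 = 2 * 3^2 * 29; sigma = (1 + 2) * (1 + 3 + 9) * (1 + 29) = 3 * 13 * 30 = 1170; answer 1170

1170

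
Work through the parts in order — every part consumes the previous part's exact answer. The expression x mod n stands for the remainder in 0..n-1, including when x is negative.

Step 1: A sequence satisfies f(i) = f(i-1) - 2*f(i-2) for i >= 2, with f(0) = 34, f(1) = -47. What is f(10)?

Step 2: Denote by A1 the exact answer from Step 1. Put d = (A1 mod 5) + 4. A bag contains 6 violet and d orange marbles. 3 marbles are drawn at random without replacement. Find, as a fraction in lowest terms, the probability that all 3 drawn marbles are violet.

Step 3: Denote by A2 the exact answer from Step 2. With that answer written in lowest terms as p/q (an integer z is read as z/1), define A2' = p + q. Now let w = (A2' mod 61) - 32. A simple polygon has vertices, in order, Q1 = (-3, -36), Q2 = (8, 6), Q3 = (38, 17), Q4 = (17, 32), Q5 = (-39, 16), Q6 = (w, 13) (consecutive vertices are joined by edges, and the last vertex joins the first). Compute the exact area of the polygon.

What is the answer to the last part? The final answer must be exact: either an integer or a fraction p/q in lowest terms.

2209/2

Step 1: f(2) = 1*(-47) - 2*(34) = -115; iterating: f(2)=-115, f(3)=-21, f(4)=209, f(5)=251, f(6)=-167, f(7)=-669, f(8)=-335, f(9)=1003, f(10)=1673; answer 1673
Step 2: A1 = 1673; d = 7; total draws C(13,3) = 286; favorable C(6,3) = 20; P = 10/143; answer 10/143
Step 3: A2 = 10/143; threaded value p + q = 153; w = -1; cross terms: (-3*6 - 8*-36)=270, (8*17 - 38*6)=-92, (38*32 - 17*17)=927, (17*16 - -39*32)=1520, (-39*13 - -1*16)=-491, (-1*-36 - -3*13)=75; twice the area = |2209| = 2209; area = 2209/2; answer 2209/2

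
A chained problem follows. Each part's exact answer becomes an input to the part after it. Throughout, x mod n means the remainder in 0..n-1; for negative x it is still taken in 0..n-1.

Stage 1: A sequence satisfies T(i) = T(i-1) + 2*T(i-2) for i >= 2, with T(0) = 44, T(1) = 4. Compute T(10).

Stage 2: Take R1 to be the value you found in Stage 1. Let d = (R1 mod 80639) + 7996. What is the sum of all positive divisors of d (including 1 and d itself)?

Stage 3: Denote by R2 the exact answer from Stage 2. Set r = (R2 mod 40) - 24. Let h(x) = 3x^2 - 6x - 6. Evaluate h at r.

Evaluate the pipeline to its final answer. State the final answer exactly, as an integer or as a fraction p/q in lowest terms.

Stage 1: T(2) = 1*(4) + 2*(44) = 92; iterating: T(2)=92, T(3)=100, T(4)=284, T(5)=484, T(6)=1052, T(7)=2020, T(8)=4124, T(9)=8164, T(10)=16412; answer 16412
Stage 2: R1 = 16412; d = 24408; 24408 = 2^3 * 3^3 * 113; sigma = (1 + 2 + 4 + 8) * (1 + 3 + 9 + 27) * (1 + 113) = 15 * 40 * 114 = 68400; answer 68400
Stage 3: R2 = 68400; r = -24; 3*(-24)^2 - 6*(-24)^1 - 6 = (1728) + (144) + (-6) = 1866; answer 1866

1866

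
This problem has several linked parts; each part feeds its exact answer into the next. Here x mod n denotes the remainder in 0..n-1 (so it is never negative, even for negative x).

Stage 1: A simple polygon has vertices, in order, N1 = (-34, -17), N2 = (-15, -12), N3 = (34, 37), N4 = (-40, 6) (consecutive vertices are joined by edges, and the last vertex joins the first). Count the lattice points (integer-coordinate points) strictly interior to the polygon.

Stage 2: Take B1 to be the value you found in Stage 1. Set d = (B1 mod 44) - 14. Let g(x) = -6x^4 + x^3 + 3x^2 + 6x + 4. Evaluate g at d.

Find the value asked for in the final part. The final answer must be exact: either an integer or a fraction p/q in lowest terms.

-388252

Stage 1: cross terms: (-34*-12 - -15*-17)=153, (-15*37 - 34*-12)=-147, (34*6 - -40*37)=1684, (-40*-17 - -34*6)=884; twice the area = |2574| = 2574; area = 1287; boundary points = 1 + 49 + 1 + 1 = 52; strictly interior points = area - boundary/2 + 1 = 1262; answer 1262
Stage 2: B1 = 1262; d = 16; -6*(16)^4 + 1*(16)^3 + 3*(16)^2 + 6*(16)^1 + 4 = (-393216) + (4096) + (768) + (96) + (4) = -388252; answer -388252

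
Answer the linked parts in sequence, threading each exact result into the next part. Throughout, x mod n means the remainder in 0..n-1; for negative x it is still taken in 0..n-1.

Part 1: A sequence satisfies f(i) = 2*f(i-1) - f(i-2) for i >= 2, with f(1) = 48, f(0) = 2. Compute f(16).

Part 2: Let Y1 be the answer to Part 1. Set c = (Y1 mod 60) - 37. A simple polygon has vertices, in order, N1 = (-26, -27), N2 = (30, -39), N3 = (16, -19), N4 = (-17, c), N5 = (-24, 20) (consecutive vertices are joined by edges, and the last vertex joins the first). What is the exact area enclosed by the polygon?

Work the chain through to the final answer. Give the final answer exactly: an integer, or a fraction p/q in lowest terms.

Part 1: f(2) = 2*(48) - 1*(2) = 94; iterating: f(2)=94, f(3)=140, f(4)=186, f(5)=232, f(6)=278, f(7)=324, f(8)=370, f(9)=416, f(10)=462, f(11)=508, f(12)=554, f(13)=600, f(14)=646, f(15)=692, f(16)=738; answer 738
Part 2: Y1 = 738; c = -19; cross terms: (-26*-39 - 30*-27)=1824, (30*-19 - 16*-39)=54, (16*-19 - -17*-19)=-627, (-17*20 - -24*-19)=-796, (-24*-27 - -26*20)=1168; twice the area = |1623| = 1623; area = 1623/2; answer 1623/2

1623/2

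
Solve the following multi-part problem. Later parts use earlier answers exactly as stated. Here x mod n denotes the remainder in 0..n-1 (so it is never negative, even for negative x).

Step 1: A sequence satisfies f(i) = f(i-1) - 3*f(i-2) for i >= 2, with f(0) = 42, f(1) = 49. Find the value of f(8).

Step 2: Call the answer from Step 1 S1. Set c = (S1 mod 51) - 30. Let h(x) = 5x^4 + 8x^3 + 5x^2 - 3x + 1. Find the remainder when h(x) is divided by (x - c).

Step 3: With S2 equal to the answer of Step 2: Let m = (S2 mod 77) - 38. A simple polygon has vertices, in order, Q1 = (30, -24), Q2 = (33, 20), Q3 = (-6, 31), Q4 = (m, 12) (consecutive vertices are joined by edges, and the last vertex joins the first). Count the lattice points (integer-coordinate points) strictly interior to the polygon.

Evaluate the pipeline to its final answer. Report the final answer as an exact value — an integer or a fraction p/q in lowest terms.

Step 1: f(2) = 1*(49) - 3*(42) = -77; iterating: f(2)=-77, f(3)=-224, f(4)=7, f(5)=679, f(6)=658, f(7)=-1379, f(8)=-3353; answer -3353
Step 2: S1 = -3353; c = -17; remainder = value at the root: 5*(-17)^4 + 8*(-17)^3 + 5*(-17)^2 - 3*(-17)^1 + 1 = (417605) + (-39304) + (1445) + (51) + (1) = 379798; answer 379798
Step 3: S2 = 379798; m = -4; cross terms: (30*20 - 33*-24)=1392, (33*31 - -6*20)=1143, (-6*12 - -4*31)=52, (-4*-24 - 30*12)=-264; twice the area = |2323| = 2323; area = 2323/2; boundary points = 1 + 1 + 1 + 2 = 5; strictly interior points = area - boundary/2 + 1 = 1160; answer 1160

1160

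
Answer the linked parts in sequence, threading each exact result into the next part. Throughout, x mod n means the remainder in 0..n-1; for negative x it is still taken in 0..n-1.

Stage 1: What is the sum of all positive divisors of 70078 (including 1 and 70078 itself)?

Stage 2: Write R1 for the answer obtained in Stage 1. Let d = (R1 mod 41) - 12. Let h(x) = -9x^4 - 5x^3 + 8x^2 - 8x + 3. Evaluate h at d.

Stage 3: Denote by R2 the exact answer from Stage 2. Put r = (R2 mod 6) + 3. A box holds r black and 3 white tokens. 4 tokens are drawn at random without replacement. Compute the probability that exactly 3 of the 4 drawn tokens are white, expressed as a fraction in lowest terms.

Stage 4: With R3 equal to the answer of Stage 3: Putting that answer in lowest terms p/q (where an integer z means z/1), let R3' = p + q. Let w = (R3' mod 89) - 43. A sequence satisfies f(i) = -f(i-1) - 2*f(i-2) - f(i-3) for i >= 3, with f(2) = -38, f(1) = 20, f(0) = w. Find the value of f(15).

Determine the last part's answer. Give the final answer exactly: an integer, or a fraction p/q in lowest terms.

Stage 1: 70078 = 2 * 37 * 947; sigma = (1 + 2) * (1 + 37) * (1 + 947) = 3 * 38 * 948 = 108072; answer 108072
Stage 2: R1 = 108072; d = 25; -9*(25)^4 - 5*(25)^3 + 8*(25)^2 - 8*(25)^1 + 3 = (-3515625) + (-78125) + (5000) + (-200) + (3) = -3588947; answer -3588947
Stage 3: R2 = -3588947; r = 4; total draws C(7,4) = 35; favorable C(3,3)*C(4,1) = 4; P = 4/35; answer 4/35
Stage 4: R3 = 4/35; threaded value p + q = 39; w = -4; f(3) = -1*(-38) - 2*(20) - 1*(-4) = 2; iterating: f(3)=2, f(4)=54, f(5)=-20, f(6)=-90, f(7)=76, f(8)=124, f(9)=-186, f(10)=-138, f(11)=386, f(12)=76, f(13)=-710, f(14)=172, f(15)=1172; answer 1172

1172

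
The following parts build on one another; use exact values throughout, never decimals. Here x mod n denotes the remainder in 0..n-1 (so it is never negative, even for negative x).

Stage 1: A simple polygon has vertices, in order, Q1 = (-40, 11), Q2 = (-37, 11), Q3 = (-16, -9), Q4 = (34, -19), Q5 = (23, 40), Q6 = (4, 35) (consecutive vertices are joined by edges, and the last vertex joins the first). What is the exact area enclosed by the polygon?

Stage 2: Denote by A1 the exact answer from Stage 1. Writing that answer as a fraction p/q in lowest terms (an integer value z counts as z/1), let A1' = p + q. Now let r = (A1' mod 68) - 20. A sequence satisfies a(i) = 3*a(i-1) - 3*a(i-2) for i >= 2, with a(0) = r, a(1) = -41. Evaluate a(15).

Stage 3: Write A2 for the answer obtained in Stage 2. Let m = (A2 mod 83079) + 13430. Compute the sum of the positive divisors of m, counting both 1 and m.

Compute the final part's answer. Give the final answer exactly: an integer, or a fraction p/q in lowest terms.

Stage 1: cross terms: (-40*11 - -37*11)=-33, (-37*-9 - -16*11)=509, (-16*-19 - 34*-9)=610, (34*40 - 23*-19)=1797, (23*35 - 4*40)=645, (4*11 - -40*35)=1444; twice the area = |4972| = 4972; area = 2486; answer 2486
Stage 2: A1 = 2486; threaded value p + q = 2487; r = 19; a(2) = 3*(-41) - 3*(19) = -180; iterating: a(2)=-180, a(3)=-417, a(4)=-711, a(5)=-882, a(6)=-513, a(7)=1107, a(8)=4860, a(9)=11259, a(10)=19197, a(11)=23814, a(12)=13851, a(13)=-29889, a(14)=-131220, a(15)=-303993; answer -303993
Stage 3: A2 = -303993; m = 41753; 41753 = 43 * 971; sigma = (1 + 43) * (1 + 971) = 44 * 972 = 42768; answer 42768

42768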